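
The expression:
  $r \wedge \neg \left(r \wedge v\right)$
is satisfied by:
  {r: True, v: False}


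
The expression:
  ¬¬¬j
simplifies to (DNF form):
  ¬j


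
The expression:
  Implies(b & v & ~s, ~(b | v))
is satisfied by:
  {s: True, v: False, b: False}
  {v: False, b: False, s: False}
  {s: True, b: True, v: False}
  {b: True, v: False, s: False}
  {s: True, v: True, b: False}
  {v: True, s: False, b: False}
  {s: True, b: True, v: True}


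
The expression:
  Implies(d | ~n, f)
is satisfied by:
  {n: True, f: True, d: False}
  {f: True, d: False, n: False}
  {n: True, f: True, d: True}
  {f: True, d: True, n: False}
  {n: True, d: False, f: False}


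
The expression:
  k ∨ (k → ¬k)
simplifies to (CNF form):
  True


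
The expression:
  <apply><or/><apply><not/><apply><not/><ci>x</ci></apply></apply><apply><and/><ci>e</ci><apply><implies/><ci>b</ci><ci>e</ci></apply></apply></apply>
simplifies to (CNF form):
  <apply><or/><ci>e</ci><ci>x</ci></apply>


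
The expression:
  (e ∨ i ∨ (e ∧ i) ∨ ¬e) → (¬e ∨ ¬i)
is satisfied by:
  {e: False, i: False}
  {i: True, e: False}
  {e: True, i: False}


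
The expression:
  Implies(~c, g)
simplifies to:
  c | g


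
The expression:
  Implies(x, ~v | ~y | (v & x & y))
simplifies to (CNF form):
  True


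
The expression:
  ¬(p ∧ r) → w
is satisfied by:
  {r: True, w: True, p: True}
  {r: True, w: True, p: False}
  {w: True, p: True, r: False}
  {w: True, p: False, r: False}
  {r: True, p: True, w: False}


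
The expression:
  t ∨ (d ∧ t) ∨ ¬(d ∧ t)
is always true.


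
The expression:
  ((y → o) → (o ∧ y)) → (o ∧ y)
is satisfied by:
  {o: True, y: False}
  {y: False, o: False}
  {y: True, o: True}


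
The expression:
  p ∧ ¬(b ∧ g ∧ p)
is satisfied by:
  {p: True, g: False, b: False}
  {p: True, b: True, g: False}
  {p: True, g: True, b: False}


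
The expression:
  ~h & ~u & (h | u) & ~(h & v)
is never true.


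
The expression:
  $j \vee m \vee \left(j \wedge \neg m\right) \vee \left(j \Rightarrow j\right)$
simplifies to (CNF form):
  $\text{True}$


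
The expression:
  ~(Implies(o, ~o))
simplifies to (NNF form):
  o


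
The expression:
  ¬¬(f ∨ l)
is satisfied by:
  {l: True, f: True}
  {l: True, f: False}
  {f: True, l: False}


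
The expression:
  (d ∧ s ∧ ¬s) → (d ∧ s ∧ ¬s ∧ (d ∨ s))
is always true.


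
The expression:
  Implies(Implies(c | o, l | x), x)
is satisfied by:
  {x: True, o: True, c: True, l: False}
  {x: True, o: True, l: False, c: False}
  {x: True, c: True, l: False, o: False}
  {x: True, l: False, c: False, o: False}
  {x: True, o: True, l: True, c: True}
  {x: True, o: True, l: True, c: False}
  {x: True, l: True, c: True, o: False}
  {x: True, l: True, c: False, o: False}
  {c: True, o: True, l: False, x: False}
  {o: True, l: False, c: False, x: False}
  {c: True, o: False, l: False, x: False}


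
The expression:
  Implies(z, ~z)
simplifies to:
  ~z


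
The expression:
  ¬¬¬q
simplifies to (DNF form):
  ¬q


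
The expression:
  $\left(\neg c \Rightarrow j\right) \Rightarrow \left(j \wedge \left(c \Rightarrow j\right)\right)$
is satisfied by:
  {j: True, c: False}
  {c: False, j: False}
  {c: True, j: True}


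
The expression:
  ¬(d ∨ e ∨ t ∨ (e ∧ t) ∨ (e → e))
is never true.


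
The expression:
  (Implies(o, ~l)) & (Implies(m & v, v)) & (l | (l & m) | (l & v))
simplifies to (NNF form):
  l & ~o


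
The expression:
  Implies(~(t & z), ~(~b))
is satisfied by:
  {b: True, z: True, t: True}
  {b: True, z: True, t: False}
  {b: True, t: True, z: False}
  {b: True, t: False, z: False}
  {z: True, t: True, b: False}


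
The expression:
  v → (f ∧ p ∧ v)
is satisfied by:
  {p: True, f: True, v: False}
  {p: True, f: False, v: False}
  {f: True, p: False, v: False}
  {p: False, f: False, v: False}
  {v: True, p: True, f: True}


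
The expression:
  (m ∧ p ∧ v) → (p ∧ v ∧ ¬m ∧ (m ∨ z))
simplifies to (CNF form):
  ¬m ∨ ¬p ∨ ¬v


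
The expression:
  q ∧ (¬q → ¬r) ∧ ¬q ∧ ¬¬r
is never true.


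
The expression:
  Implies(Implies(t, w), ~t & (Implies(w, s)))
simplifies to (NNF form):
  ~w | (s & ~t)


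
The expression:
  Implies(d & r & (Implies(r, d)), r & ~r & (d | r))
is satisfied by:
  {d: False, r: False}
  {r: True, d: False}
  {d: True, r: False}


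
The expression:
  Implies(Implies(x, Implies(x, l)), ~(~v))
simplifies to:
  v | (x & ~l)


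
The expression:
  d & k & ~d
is never true.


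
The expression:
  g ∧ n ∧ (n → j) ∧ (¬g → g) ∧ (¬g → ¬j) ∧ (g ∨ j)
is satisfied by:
  {j: True, n: True, g: True}


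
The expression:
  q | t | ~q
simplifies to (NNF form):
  True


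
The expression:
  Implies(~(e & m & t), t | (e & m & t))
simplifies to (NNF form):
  t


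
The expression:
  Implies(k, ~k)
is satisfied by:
  {k: False}


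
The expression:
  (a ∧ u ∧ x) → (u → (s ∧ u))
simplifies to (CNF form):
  s ∨ ¬a ∨ ¬u ∨ ¬x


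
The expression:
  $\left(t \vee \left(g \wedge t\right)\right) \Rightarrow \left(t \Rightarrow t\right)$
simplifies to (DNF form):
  $\text{True}$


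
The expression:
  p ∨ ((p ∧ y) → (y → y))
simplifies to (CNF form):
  True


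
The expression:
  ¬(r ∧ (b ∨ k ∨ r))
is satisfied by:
  {r: False}


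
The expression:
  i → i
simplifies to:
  True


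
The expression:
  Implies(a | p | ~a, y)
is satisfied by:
  {y: True}


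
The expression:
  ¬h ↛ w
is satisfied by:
  {w: True, h: False}
  {h: False, w: False}
  {h: True, w: True}


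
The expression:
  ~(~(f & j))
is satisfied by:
  {j: True, f: True}


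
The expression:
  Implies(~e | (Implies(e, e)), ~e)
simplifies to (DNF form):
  ~e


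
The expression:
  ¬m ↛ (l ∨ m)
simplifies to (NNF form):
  ¬l ∧ ¬m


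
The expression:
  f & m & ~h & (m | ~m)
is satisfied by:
  {m: True, f: True, h: False}


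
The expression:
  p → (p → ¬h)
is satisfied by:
  {p: False, h: False}
  {h: True, p: False}
  {p: True, h: False}


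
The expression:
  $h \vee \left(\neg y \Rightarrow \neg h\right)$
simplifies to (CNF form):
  $\text{True}$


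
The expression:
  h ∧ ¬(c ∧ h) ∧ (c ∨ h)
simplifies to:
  h ∧ ¬c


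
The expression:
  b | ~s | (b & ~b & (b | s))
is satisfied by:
  {b: True, s: False}
  {s: False, b: False}
  {s: True, b: True}


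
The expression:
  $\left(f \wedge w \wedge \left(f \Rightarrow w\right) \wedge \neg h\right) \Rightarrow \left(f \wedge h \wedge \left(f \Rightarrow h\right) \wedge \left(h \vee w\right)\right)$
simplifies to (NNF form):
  $h \vee \neg f \vee \neg w$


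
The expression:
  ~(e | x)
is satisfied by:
  {x: False, e: False}


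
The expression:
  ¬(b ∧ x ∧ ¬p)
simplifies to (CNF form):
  p ∨ ¬b ∨ ¬x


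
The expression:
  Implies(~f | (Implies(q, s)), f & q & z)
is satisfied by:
  {f: True, z: True, q: True, s: False}
  {f: True, q: True, s: False, z: False}
  {f: True, z: True, s: True, q: True}


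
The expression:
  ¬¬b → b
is always true.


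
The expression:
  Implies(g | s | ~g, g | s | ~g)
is always true.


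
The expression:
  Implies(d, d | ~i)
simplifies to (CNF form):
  True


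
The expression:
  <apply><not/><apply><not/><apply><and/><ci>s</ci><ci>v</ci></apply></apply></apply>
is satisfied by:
  {s: True, v: True}


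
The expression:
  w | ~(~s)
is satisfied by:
  {s: True, w: True}
  {s: True, w: False}
  {w: True, s: False}


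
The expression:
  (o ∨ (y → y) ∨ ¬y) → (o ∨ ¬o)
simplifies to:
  True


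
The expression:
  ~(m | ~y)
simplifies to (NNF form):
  y & ~m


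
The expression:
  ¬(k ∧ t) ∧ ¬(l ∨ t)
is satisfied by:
  {l: False, t: False}


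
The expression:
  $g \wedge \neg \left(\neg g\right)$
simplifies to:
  $g$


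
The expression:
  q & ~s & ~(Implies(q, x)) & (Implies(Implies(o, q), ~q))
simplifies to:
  False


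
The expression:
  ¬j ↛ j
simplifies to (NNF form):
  ¬j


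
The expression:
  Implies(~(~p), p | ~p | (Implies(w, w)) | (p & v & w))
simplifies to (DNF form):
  True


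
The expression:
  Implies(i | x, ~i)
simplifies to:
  ~i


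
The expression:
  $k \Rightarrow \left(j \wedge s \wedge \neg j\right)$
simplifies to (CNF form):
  $\neg k$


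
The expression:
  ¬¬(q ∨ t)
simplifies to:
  q ∨ t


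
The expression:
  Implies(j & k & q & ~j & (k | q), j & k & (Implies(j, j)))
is always true.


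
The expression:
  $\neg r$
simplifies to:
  $\neg r$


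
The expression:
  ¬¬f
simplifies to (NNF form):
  f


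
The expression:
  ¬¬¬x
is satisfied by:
  {x: False}


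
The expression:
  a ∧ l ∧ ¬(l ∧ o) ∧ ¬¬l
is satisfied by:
  {a: True, l: True, o: False}


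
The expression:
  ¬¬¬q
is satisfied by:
  {q: False}


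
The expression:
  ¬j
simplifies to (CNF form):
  ¬j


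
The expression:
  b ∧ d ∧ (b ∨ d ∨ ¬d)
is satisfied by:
  {b: True, d: True}


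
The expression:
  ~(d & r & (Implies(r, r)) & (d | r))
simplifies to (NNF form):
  ~d | ~r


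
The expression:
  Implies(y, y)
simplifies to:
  True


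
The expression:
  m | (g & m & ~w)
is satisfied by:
  {m: True}


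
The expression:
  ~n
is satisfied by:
  {n: False}


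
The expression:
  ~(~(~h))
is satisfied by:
  {h: False}


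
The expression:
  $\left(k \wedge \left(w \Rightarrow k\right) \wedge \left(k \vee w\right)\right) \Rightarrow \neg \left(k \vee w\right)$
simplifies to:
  $\neg k$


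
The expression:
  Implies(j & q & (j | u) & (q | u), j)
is always true.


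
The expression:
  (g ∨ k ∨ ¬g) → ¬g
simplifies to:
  ¬g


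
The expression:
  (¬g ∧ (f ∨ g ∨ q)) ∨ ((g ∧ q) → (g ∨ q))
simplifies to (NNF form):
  True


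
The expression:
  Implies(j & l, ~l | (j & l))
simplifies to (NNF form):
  True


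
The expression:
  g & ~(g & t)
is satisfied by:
  {g: True, t: False}


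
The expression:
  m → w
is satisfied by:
  {w: True, m: False}
  {m: False, w: False}
  {m: True, w: True}


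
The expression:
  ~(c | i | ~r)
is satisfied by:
  {r: True, i: False, c: False}


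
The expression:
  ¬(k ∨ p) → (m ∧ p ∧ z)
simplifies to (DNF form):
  k ∨ p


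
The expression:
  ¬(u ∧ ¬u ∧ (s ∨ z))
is always true.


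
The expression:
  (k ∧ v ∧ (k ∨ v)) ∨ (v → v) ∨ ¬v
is always true.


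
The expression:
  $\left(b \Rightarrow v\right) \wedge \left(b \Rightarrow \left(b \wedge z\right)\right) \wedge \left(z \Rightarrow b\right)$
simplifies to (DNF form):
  $\left(z \wedge \neg z\right) \vee \left(\neg b \wedge \neg z\right) \vee \left(b \wedge v \wedge z\right) \vee \left(b \wedge v \wedge \neg b\right) \vee \left(b \wedge z \wedge \neg z\right) \vee \left(b \wedge \neg b \wedge \neg z\right) \vee \left(v \wedge z \wedge \neg z\right) \vee \left(v \wedge \neg b \wedge \neg z\right)$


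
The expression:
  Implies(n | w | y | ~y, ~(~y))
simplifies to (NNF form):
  y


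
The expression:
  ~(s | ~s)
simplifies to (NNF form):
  False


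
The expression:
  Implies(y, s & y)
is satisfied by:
  {s: True, y: False}
  {y: False, s: False}
  {y: True, s: True}


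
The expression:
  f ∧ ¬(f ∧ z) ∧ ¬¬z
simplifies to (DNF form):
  False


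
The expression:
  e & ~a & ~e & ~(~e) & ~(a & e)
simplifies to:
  False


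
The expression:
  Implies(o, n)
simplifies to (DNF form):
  n | ~o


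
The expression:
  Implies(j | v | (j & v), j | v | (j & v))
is always true.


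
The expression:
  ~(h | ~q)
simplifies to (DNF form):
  q & ~h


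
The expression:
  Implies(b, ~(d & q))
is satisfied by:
  {q: False, d: False, b: False}
  {b: True, q: False, d: False}
  {d: True, q: False, b: False}
  {b: True, d: True, q: False}
  {q: True, b: False, d: False}
  {b: True, q: True, d: False}
  {d: True, q: True, b: False}


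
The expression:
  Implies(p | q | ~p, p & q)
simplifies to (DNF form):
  p & q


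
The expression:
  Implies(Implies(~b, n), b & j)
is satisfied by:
  {j: True, n: False, b: False}
  {j: False, n: False, b: False}
  {b: True, j: True, n: False}
  {b: True, n: True, j: True}


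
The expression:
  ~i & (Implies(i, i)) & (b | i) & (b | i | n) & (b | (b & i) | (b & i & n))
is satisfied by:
  {b: True, i: False}


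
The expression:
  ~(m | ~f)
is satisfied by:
  {f: True, m: False}


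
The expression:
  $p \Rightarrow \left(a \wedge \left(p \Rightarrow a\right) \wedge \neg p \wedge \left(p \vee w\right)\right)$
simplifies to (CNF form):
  $\neg p$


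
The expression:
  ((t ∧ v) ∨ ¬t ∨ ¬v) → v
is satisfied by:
  {v: True}


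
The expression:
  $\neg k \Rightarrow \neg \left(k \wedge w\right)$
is always true.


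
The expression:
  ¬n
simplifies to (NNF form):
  ¬n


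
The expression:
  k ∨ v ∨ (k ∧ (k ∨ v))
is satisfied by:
  {k: True, v: True}
  {k: True, v: False}
  {v: True, k: False}


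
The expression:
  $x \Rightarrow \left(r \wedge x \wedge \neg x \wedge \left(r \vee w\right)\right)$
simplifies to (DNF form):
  $\neg x$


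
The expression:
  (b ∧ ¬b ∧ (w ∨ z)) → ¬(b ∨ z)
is always true.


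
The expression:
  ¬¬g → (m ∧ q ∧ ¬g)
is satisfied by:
  {g: False}


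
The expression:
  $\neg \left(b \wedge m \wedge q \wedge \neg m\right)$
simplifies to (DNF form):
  $\text{True}$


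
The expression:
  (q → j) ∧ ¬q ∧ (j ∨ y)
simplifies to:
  ¬q ∧ (j ∨ y)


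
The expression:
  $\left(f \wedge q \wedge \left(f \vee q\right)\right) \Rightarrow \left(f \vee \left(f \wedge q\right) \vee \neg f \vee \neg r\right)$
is always true.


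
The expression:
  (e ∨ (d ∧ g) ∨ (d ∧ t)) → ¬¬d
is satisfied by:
  {d: True, e: False}
  {e: False, d: False}
  {e: True, d: True}


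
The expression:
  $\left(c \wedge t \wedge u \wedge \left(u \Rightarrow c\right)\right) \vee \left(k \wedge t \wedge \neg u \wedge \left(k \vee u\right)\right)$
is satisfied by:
  {t: True, k: True, c: True, u: False}
  {t: True, k: True, c: False, u: False}
  {t: True, k: True, u: True, c: True}
  {t: True, u: True, c: True, k: False}


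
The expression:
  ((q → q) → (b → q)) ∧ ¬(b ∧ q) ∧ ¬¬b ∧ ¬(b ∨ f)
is never true.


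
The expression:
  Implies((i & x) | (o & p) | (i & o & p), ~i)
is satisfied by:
  {p: False, o: False, i: False, x: False}
  {o: True, x: False, p: False, i: False}
  {p: True, x: False, o: False, i: False}
  {o: True, p: True, x: False, i: False}
  {x: True, p: False, o: False, i: False}
  {x: True, o: True, p: False, i: False}
  {x: True, p: True, o: False, i: False}
  {x: True, o: True, p: True, i: False}
  {i: True, x: False, p: False, o: False}
  {i: True, o: True, x: False, p: False}
  {i: True, p: True, x: False, o: False}


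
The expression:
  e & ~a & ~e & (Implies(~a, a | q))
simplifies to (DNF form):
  False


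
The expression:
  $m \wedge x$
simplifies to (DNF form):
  $m \wedge x$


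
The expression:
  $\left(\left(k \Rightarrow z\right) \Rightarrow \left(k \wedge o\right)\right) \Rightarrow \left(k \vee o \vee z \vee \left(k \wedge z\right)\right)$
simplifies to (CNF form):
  $\text{True}$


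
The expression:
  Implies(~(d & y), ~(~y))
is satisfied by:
  {y: True}


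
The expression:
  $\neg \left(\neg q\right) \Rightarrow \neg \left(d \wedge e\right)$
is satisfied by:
  {e: False, q: False, d: False}
  {d: True, e: False, q: False}
  {q: True, e: False, d: False}
  {d: True, q: True, e: False}
  {e: True, d: False, q: False}
  {d: True, e: True, q: False}
  {q: True, e: True, d: False}


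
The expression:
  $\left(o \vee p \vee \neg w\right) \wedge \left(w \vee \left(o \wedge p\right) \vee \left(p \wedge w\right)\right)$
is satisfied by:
  {w: True, p: True, o: True}
  {w: True, p: True, o: False}
  {w: True, o: True, p: False}
  {p: True, o: True, w: False}


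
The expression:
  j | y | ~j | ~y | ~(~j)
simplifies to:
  True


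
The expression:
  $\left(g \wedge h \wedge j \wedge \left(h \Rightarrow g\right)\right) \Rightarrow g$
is always true.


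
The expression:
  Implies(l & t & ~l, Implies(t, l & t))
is always true.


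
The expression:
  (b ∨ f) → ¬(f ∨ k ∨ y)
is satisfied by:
  {k: False, f: False, b: False, y: False}
  {y: True, k: False, f: False, b: False}
  {k: True, y: False, f: False, b: False}
  {y: True, k: True, f: False, b: False}
  {b: True, y: False, k: False, f: False}


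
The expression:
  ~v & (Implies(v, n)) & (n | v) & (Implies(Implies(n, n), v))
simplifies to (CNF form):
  False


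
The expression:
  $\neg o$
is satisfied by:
  {o: False}


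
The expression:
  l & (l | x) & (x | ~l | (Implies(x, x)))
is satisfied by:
  {l: True}


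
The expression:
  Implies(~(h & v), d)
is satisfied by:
  {d: True, h: True, v: True}
  {d: True, h: True, v: False}
  {d: True, v: True, h: False}
  {d: True, v: False, h: False}
  {h: True, v: True, d: False}


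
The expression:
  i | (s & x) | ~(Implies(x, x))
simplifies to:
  i | (s & x)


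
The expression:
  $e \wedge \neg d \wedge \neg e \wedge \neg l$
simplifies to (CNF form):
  $\text{False}$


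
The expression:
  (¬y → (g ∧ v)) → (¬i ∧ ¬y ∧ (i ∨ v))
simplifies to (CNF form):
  ¬y ∧ (¬g ∨ ¬i ∨ ¬v)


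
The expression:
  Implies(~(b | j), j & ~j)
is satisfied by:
  {b: True, j: True}
  {b: True, j: False}
  {j: True, b: False}


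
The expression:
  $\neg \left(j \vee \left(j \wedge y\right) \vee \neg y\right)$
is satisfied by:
  {y: True, j: False}


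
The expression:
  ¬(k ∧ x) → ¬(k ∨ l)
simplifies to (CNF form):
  (k ∨ ¬k) ∧ (k ∨ ¬l) ∧ (x ∨ ¬k) ∧ (x ∨ ¬l)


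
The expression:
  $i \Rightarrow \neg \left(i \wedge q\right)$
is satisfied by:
  {q: False, i: False}
  {i: True, q: False}
  {q: True, i: False}


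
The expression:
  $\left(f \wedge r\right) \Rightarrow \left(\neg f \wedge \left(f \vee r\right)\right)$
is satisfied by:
  {r: False, f: False}
  {f: True, r: False}
  {r: True, f: False}


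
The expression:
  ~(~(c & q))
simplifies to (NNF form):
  c & q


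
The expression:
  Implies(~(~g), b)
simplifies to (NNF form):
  b | ~g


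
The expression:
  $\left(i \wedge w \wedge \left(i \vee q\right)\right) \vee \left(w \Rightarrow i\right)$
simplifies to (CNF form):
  $i \vee \neg w$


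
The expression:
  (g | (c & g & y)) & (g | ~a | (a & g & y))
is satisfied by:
  {g: True}


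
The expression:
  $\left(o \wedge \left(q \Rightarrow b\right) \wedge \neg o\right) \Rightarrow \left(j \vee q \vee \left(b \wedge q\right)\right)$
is always true.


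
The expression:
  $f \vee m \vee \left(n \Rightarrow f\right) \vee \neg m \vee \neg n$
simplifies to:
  $\text{True}$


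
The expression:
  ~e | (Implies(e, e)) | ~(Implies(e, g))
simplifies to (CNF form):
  True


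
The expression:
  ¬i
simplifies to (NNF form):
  ¬i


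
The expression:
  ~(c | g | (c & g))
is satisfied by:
  {g: False, c: False}


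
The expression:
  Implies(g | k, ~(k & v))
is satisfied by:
  {k: False, v: False}
  {v: True, k: False}
  {k: True, v: False}


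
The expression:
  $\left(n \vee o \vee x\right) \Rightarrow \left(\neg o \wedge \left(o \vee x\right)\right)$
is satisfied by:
  {x: True, n: False, o: False}
  {n: False, o: False, x: False}
  {x: True, n: True, o: False}


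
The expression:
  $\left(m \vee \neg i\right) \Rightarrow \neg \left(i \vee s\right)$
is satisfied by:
  {s: False, m: False, i: False}
  {i: True, s: False, m: False}
  {m: True, s: False, i: False}
  {i: True, s: True, m: False}


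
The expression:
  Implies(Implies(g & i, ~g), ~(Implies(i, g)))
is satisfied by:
  {i: True}


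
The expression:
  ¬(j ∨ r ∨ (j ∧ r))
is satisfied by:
  {r: False, j: False}


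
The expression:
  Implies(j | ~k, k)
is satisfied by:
  {k: True}


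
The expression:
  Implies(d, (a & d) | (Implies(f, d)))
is always true.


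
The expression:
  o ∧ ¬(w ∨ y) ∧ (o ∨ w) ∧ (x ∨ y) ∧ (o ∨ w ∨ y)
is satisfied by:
  {x: True, o: True, w: False, y: False}


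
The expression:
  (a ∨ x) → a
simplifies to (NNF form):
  a ∨ ¬x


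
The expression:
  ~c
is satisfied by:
  {c: False}


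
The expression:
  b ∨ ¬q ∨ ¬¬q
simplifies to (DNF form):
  True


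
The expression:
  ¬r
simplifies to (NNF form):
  ¬r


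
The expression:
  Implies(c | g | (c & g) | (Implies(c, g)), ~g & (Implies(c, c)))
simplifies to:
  ~g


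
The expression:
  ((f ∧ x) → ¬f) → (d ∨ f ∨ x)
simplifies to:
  d ∨ f ∨ x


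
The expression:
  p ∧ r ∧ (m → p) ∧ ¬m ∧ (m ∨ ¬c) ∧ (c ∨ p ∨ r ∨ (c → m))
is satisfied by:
  {p: True, r: True, c: False, m: False}


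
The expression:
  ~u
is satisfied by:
  {u: False}


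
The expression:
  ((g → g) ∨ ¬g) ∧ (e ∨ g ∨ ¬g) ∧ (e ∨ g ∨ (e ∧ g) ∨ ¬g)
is always true.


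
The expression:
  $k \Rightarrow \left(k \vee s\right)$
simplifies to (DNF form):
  $\text{True}$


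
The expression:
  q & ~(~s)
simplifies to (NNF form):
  q & s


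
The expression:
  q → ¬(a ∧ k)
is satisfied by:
  {k: False, q: False, a: False}
  {a: True, k: False, q: False}
  {q: True, k: False, a: False}
  {a: True, q: True, k: False}
  {k: True, a: False, q: False}
  {a: True, k: True, q: False}
  {q: True, k: True, a: False}


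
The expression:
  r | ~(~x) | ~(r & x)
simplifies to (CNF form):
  True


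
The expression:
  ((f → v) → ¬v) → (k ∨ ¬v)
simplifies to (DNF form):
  True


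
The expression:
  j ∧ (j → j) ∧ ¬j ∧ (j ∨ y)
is never true.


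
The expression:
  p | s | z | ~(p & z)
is always true.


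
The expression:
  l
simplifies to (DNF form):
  l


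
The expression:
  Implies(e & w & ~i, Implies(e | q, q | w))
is always true.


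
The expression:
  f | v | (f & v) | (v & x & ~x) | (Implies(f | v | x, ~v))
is always true.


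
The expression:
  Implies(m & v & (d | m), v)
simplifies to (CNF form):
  True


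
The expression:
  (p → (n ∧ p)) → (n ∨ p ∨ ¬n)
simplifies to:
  True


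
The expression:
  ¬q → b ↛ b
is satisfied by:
  {q: True}


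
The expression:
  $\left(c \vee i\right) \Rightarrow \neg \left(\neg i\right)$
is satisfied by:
  {i: True, c: False}
  {c: False, i: False}
  {c: True, i: True}


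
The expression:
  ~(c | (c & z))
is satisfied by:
  {c: False}


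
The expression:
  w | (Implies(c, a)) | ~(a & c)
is always true.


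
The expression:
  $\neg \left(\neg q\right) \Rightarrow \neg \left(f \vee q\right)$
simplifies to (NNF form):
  $\neg q$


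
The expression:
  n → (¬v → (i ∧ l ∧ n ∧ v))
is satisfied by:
  {v: True, n: False}
  {n: False, v: False}
  {n: True, v: True}


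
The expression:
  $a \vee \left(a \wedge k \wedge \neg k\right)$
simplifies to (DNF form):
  $a$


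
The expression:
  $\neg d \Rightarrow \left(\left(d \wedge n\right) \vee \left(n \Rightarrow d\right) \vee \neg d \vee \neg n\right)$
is always true.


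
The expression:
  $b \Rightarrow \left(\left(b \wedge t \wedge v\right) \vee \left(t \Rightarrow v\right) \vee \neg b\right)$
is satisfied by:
  {v: True, t: False, b: False}
  {t: False, b: False, v: False}
  {v: True, b: True, t: False}
  {b: True, t: False, v: False}
  {v: True, t: True, b: False}
  {t: True, v: False, b: False}
  {v: True, b: True, t: True}


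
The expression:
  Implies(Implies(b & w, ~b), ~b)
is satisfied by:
  {w: True, b: False}
  {b: False, w: False}
  {b: True, w: True}


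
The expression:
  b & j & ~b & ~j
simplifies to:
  False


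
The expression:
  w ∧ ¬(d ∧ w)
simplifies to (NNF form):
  w ∧ ¬d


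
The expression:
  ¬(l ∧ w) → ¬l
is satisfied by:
  {w: True, l: False}
  {l: False, w: False}
  {l: True, w: True}


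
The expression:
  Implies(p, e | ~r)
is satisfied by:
  {e: True, p: False, r: False}
  {p: False, r: False, e: False}
  {r: True, e: True, p: False}
  {r: True, p: False, e: False}
  {e: True, p: True, r: False}
  {p: True, e: False, r: False}
  {r: True, p: True, e: True}


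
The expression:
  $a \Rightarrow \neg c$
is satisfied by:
  {c: False, a: False}
  {a: True, c: False}
  {c: True, a: False}


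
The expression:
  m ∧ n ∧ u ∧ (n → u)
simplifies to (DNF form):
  m ∧ n ∧ u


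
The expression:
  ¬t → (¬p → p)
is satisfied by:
  {t: True, p: True}
  {t: True, p: False}
  {p: True, t: False}


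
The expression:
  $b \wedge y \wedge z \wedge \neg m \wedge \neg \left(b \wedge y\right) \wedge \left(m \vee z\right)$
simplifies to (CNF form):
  $\text{False}$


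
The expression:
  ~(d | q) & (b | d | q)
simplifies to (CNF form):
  b & ~d & ~q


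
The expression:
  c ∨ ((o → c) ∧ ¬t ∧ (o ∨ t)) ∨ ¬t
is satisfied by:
  {c: True, t: False}
  {t: False, c: False}
  {t: True, c: True}


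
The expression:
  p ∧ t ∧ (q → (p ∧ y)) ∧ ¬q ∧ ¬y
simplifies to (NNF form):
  p ∧ t ∧ ¬q ∧ ¬y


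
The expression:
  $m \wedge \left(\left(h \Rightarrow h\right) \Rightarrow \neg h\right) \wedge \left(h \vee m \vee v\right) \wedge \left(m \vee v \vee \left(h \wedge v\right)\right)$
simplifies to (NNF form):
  $m \wedge \neg h$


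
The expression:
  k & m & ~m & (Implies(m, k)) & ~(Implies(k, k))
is never true.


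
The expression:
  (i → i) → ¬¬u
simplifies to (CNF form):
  u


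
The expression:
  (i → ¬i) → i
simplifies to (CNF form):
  i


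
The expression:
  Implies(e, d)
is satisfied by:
  {d: True, e: False}
  {e: False, d: False}
  {e: True, d: True}


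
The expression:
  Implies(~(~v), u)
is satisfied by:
  {u: True, v: False}
  {v: False, u: False}
  {v: True, u: True}


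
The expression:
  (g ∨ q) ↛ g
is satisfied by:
  {q: True, g: False}


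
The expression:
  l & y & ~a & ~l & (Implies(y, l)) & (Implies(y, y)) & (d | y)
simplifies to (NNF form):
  False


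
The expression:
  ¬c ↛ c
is always true.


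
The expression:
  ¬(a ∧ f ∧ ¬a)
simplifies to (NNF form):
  True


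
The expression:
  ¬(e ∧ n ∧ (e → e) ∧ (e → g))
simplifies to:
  ¬e ∨ ¬g ∨ ¬n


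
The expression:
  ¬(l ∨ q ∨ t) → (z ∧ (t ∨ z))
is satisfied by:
  {l: True, t: True, q: True, z: True}
  {l: True, t: True, q: True, z: False}
  {l: True, t: True, z: True, q: False}
  {l: True, t: True, z: False, q: False}
  {l: True, q: True, z: True, t: False}
  {l: True, q: True, z: False, t: False}
  {l: True, q: False, z: True, t: False}
  {l: True, q: False, z: False, t: False}
  {t: True, q: True, z: True, l: False}
  {t: True, q: True, z: False, l: False}
  {t: True, z: True, q: False, l: False}
  {t: True, z: False, q: False, l: False}
  {q: True, z: True, t: False, l: False}
  {q: True, t: False, z: False, l: False}
  {z: True, t: False, q: False, l: False}


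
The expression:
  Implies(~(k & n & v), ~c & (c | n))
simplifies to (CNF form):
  n & (k | ~c) & (v | ~c)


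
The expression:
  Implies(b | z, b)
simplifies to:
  b | ~z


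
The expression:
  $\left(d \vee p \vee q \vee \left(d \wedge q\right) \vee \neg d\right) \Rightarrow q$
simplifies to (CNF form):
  $q$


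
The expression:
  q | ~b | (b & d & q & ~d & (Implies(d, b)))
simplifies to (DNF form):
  q | ~b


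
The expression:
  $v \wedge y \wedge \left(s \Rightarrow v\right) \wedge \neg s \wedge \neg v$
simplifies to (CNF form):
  $\text{False}$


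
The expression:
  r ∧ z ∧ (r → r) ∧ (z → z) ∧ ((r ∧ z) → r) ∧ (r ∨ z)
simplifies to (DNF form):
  r ∧ z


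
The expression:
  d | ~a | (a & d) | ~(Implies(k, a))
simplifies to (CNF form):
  d | ~a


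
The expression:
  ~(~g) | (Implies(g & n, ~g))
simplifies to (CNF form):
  True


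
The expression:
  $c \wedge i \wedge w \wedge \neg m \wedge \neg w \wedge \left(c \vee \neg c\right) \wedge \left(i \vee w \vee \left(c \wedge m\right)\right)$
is never true.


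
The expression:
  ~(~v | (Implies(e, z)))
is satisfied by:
  {e: True, v: True, z: False}


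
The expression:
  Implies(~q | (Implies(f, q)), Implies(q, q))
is always true.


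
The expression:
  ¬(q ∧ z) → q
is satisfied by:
  {q: True}


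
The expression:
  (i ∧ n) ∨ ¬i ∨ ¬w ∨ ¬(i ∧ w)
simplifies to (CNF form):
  n ∨ ¬i ∨ ¬w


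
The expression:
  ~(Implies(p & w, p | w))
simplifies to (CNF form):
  False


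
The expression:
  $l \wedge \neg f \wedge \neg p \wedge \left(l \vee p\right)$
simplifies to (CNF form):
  $l \wedge \neg f \wedge \neg p$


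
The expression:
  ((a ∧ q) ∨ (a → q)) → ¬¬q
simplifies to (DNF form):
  a ∨ q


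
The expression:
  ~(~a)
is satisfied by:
  {a: True}


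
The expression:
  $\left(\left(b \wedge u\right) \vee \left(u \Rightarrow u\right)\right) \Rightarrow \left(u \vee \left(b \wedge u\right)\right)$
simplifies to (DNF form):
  $u$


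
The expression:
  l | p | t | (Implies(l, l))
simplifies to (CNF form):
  True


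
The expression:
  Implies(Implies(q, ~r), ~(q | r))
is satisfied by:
  {r: False, q: False}
  {q: True, r: True}


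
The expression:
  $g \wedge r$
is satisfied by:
  {r: True, g: True}


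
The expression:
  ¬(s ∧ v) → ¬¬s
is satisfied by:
  {s: True}


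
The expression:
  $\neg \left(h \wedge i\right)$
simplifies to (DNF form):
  $\neg h \vee \neg i$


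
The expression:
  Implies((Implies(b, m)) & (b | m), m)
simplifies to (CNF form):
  True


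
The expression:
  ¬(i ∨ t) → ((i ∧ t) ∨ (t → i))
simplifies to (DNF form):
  True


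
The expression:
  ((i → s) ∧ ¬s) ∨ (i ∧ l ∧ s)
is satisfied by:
  {l: True, s: False, i: False}
  {l: False, s: False, i: False}
  {i: True, s: True, l: True}


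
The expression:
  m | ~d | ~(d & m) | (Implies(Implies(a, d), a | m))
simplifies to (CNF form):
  True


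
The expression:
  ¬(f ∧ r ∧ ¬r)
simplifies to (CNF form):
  True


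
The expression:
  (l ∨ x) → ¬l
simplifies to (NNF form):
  ¬l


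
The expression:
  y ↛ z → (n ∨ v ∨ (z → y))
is always true.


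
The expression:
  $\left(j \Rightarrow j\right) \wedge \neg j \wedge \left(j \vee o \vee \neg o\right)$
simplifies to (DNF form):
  $\neg j$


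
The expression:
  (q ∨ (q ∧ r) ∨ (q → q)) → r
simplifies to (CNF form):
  r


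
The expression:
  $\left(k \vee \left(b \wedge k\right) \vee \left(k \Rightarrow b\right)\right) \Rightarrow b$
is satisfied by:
  {b: True}


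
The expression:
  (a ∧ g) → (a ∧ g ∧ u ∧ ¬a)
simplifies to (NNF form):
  ¬a ∨ ¬g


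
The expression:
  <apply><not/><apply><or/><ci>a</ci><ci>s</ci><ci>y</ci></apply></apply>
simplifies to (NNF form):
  <apply><and/><apply><not/><ci>a</ci></apply><apply><not/><ci>s</ci></apply><apply><not/><ci>y</ci></apply></apply>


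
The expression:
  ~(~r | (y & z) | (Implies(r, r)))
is never true.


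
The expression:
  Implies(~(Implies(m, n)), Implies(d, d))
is always true.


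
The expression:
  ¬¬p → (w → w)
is always true.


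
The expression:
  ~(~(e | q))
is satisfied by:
  {q: True, e: True}
  {q: True, e: False}
  {e: True, q: False}


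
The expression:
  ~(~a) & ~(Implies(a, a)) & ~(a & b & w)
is never true.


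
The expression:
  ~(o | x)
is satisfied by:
  {x: False, o: False}


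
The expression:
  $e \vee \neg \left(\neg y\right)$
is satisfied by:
  {y: True, e: True}
  {y: True, e: False}
  {e: True, y: False}


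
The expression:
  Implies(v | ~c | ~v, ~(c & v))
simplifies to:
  ~c | ~v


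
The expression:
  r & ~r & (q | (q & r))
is never true.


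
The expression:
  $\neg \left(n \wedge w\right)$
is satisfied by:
  {w: False, n: False}
  {n: True, w: False}
  {w: True, n: False}


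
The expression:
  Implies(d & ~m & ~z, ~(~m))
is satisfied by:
  {z: True, m: True, d: False}
  {z: True, m: False, d: False}
  {m: True, z: False, d: False}
  {z: False, m: False, d: False}
  {d: True, z: True, m: True}
  {d: True, z: True, m: False}
  {d: True, m: True, z: False}


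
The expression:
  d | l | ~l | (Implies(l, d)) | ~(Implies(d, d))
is always true.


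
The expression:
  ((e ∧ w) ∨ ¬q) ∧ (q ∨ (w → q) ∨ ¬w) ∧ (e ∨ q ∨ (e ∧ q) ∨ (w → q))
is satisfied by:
  {e: True, w: False, q: False}
  {e: False, w: False, q: False}
  {q: True, w: True, e: True}


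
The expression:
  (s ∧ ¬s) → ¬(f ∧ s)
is always true.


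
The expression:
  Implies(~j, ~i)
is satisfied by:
  {j: True, i: False}
  {i: False, j: False}
  {i: True, j: True}


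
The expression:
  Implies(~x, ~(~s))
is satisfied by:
  {x: True, s: True}
  {x: True, s: False}
  {s: True, x: False}


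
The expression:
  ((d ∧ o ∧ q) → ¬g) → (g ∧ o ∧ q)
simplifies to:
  g ∧ o ∧ q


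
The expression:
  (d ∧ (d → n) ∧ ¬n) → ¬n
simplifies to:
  True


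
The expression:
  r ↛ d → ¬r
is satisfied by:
  {d: True, r: False}
  {r: False, d: False}
  {r: True, d: True}


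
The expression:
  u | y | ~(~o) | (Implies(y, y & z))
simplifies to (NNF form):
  True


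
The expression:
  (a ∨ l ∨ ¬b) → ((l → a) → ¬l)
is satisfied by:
  {l: False, a: False}
  {a: True, l: False}
  {l: True, a: False}


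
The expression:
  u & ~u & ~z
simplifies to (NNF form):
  False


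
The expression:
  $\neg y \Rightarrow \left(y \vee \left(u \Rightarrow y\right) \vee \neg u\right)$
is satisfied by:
  {y: True, u: False}
  {u: False, y: False}
  {u: True, y: True}


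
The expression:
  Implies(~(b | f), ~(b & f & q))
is always true.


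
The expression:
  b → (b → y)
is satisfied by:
  {y: True, b: False}
  {b: False, y: False}
  {b: True, y: True}


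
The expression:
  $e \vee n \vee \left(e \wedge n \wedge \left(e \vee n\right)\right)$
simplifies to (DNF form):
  $e \vee n$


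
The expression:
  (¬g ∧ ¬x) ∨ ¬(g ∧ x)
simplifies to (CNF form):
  ¬g ∨ ¬x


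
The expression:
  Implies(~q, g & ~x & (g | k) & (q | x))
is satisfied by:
  {q: True}


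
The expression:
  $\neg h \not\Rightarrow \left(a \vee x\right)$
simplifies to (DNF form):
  $\neg a \wedge \neg h \wedge \neg x$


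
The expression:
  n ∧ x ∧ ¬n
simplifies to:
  False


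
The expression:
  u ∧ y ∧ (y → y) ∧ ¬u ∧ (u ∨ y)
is never true.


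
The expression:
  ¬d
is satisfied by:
  {d: False}


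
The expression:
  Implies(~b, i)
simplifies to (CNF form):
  b | i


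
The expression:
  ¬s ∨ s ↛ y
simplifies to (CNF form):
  ¬s ∨ ¬y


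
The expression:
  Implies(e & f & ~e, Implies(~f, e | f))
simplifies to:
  True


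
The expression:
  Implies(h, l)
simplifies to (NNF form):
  l | ~h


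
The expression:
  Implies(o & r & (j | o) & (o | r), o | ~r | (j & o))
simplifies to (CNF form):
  True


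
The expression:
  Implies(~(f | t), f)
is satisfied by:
  {t: True, f: True}
  {t: True, f: False}
  {f: True, t: False}


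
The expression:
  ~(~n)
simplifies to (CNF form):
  n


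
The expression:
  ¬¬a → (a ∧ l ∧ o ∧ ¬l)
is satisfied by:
  {a: False}


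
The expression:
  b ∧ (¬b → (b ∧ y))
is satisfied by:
  {b: True}


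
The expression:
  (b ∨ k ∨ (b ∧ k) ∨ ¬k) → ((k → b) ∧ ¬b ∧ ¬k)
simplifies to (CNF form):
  ¬b ∧ ¬k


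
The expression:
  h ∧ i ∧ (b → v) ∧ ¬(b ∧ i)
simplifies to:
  h ∧ i ∧ ¬b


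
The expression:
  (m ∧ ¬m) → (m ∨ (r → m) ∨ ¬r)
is always true.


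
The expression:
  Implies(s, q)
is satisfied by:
  {q: True, s: False}
  {s: False, q: False}
  {s: True, q: True}


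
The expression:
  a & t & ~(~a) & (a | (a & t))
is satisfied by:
  {t: True, a: True}


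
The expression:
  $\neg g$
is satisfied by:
  {g: False}


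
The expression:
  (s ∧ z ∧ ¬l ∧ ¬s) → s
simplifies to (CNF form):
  True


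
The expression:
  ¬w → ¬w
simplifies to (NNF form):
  True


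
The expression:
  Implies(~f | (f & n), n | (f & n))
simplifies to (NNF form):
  f | n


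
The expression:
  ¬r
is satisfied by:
  {r: False}


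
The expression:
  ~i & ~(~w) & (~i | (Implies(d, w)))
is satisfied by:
  {w: True, i: False}


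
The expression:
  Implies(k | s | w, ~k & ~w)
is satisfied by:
  {w: False, k: False}


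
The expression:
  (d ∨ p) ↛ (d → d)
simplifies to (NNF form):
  False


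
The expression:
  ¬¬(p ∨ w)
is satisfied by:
  {p: True, w: True}
  {p: True, w: False}
  {w: True, p: False}


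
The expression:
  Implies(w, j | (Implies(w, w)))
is always true.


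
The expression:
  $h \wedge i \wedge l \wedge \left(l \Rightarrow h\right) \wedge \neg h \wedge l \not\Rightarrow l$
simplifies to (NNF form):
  $\text{False}$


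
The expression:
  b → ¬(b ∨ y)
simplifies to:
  ¬b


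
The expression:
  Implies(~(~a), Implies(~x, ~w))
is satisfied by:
  {x: True, w: False, a: False}
  {w: False, a: False, x: False}
  {x: True, a: True, w: False}
  {a: True, w: False, x: False}
  {x: True, w: True, a: False}
  {w: True, x: False, a: False}
  {x: True, a: True, w: True}


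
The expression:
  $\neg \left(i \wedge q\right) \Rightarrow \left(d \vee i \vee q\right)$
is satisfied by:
  {i: True, d: True, q: True}
  {i: True, d: True, q: False}
  {i: True, q: True, d: False}
  {i: True, q: False, d: False}
  {d: True, q: True, i: False}
  {d: True, q: False, i: False}
  {q: True, d: False, i: False}


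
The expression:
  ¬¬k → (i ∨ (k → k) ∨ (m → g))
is always true.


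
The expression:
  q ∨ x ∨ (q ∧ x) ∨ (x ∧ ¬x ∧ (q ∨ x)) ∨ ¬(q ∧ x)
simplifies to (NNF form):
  True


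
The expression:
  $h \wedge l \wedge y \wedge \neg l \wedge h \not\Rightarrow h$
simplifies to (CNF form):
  $\text{False}$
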